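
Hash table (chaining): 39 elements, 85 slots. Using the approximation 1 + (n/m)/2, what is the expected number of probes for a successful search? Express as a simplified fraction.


Computing expected probes:
alpha = 39/85
= 1 + alpha/2
= 1 + 39/(2*85)
= (2*85 + 39) / (2*85)
= 209/170


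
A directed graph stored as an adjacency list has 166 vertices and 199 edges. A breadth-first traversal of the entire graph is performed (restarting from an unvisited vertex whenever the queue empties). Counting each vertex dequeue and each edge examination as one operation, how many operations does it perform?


A full BFS traversal dequeues each vertex once and examines each edge once.
Vertex visits: 166
Edge visits: 199
V + E = 166 + 199 = 365


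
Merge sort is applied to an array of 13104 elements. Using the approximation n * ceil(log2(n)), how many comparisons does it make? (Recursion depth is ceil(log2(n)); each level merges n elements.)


Merge sort divides the array into halves recursively.
Number of levels = ceil(log2(13104)) = 14
At each level, approximately n = 13104 comparisons are needed for merging.
Total comparisons ~ n * ceil(log2(n)) = 13104 * 14 = 183456


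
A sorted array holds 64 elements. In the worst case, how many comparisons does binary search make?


Halving sequence: 64 -> 32 -> 16 -> 8 -> 4 -> 2 -> 1
Number of halvings = 6
Max comparisons = 6 + 1 = 7


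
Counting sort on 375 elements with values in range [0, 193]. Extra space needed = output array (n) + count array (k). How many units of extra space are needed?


Output array size: 375 (to store sorted result)
Count array size: 194 (one slot per possible value, range 0 to 193)
Total extra space = 375 + 194 = 569


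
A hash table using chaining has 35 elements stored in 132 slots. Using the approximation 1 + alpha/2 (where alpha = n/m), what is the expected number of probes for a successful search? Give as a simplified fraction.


Load factor alpha = n/m = 35/132
Expected probes = 1 + alpha/2 = 1 + 35/(2*132)
= 1 + 35/264
= 264/264 + 35/264
= 299/264


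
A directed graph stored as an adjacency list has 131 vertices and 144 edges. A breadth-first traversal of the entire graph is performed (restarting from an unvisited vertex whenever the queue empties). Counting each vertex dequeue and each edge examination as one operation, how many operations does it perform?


A full BFS traversal dequeues each vertex once and examines each edge once.
Vertex visits: 131
Edge visits: 144
V + E = 131 + 144 = 275


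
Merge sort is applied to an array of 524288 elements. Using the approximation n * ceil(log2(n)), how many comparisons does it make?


Merge sort divides the array into halves recursively.
Number of levels = ceil(log2(524288)) = 19
At each level, approximately n = 524288 comparisons are needed for merging.
Total comparisons ~ n * ceil(log2(n)) = 524288 * 19 = 9961472


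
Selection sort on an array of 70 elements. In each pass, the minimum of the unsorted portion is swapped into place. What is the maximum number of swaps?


Selection sort performs one swap per pass:
  Pass 1: find min in positions 0 to 69, swap with position 0
  Pass 2: find min in positions 1 to 69, swap with position 1
  Pass 3: find min in positions 2 to 69, swap with position 2
  Pass 4: find min in positions 3 to 69, swap with position 3
  Pass 5: find min in positions 4 to 69, swap with position 4
  ... (64 more passes)
Total passes (and swaps) = n - 1 = 70 - 1 = 69


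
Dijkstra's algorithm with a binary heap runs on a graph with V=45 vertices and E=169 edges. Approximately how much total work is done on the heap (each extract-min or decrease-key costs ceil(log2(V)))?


Dijkstra with a binary heap: each vertex is extracted once, each edge may relax once.
Each heap operation costs O(log V).
V + E = 45 + 169 = 214
ceil(log2(45)) = 6 (since 2^5 = 32 < 45 <= 64 = 2^6)
Total heap work = (V+E) * ceil(log2(V)) = 214 * 6 = 1284


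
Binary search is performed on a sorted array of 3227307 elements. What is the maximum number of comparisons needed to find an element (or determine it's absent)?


Binary search halves the search space each comparison:
  Step 1: search space = 3227307 -> 1613653
  Step 2: search space = 1613653 -> 806826
  Step 3: search space = 806826 -> 403413
  Step 4: search space = 403413 -> 201706
  Step 5: search space = 201706 -> 100853
  Step 6: search space = 100853 -> 50426
  Step 7: search space = 50426 -> 25213
  Step 8: search space = 25213 -> 12606
  Step 9: search space = 12606 -> 6303
  Step 10: search space = 6303 -> 3151
  Step 11: search space = 3151 -> 1575
  Step 12: search space = 1575 -> 787
  Step 13: search space = 787 -> 393
  Step 14: search space = 393 -> 196
  Step 15: search space = 196 -> 98
  Step 16: search space = 98 -> 49
  Step 17: search space = 49 -> 24
  Step 18: search space = 24 -> 12
  Step 19: search space = 12 -> 6
  Step 20: search space = 6 -> 3
  Step 21: search space = 3 -> 1
  Step 22: search space = 1 (final check)
Maximum comparisons = floor(log2(3227307)) + 1 = 21 + 1 = 22


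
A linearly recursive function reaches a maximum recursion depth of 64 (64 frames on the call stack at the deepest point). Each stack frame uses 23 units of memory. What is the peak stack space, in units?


Maximum recursion depth = 64 frames
Memory per frame = 23 units
Total stack space = depth * frame_size
= 64 * 23 = 1472


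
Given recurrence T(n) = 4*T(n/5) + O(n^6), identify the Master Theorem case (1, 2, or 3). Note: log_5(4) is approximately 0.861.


Master Theorem parameters: a=4, b=5, c=6
log_b(a) = 0.861
Compare b^c with a: 5^6 = 15625 > 4, so c > log_b(a).
Comparing c=6 vs log_b(a)=0.861:
6 > 0.861 => Case 3
Result: T(n) = O(n^6)
Master Theorem case = 3


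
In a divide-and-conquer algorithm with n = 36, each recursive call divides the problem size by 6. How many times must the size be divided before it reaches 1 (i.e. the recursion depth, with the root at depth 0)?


Number of divisions = log_6(36)
Sizes: 36 -> 6 -> 1 (2 divisions)
Recursion depth = 2


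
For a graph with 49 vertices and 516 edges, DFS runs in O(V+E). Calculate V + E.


A full DFS traversal visits each vertex once and examines each edge once.
V = 49
E = 516
Sum = 49 + 516 = 565


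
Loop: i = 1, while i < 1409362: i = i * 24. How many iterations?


i multiplies by 24 each step:
i = 1 -> 24 -> 576 -> 13824 -> 331776 -> 7962624 (stop)
Iterations = ceil(log_24(1409362)) = 5


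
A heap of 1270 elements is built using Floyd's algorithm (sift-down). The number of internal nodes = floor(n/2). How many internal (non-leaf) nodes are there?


Leaf nodes occupy roughly half the array.
Sift-down is called for each internal node, starting from the last one.
Internal nodes = floor(n/2) = floor(1270/2) = 635


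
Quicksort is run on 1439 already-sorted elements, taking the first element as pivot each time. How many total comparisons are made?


Sum of comparisons per partition:
1438 + 1437 + ... + 1 + 0
= 1439 * (1439 - 1) / 2
= 1439 * 1438 / 2
= 1034641


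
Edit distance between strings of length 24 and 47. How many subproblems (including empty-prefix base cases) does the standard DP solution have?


The table includes base cases (empty prefixes).
Rows: (m+1) = 25
Columns: (n+1) = 48
Total = 25 * 48 = 1200


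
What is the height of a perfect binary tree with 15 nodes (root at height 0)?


A perfect binary tree with 15 nodes:
  15 = 2^4 - 1
  Levels: 0, 1, ..., 3
  Height = 3


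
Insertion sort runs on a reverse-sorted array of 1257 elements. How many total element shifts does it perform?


Sum of shifts = 1 + 2 + 3 + ... + 1256
= 1257 * 1256 / 2
= 1578792 / 2
= 789396


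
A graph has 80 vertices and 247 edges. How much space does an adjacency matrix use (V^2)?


Adjacency matrix: V x V grid of entries
Space = V^2 = 80^2 = 80 * 80 = 6400


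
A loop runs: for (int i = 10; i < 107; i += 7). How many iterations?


Loop starts at i = 10, increments by 7, stops when i >= 107.
Number of iterations = ceil((107 - 10) / 7)
= ceil(97 / 7)
= 14


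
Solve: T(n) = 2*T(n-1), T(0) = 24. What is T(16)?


Unrolling:
T(16) = 2*T(15) = 2^2*T(14) = ... = 2^16*T(0)
= 2^16 * 24
= 65536 * 24 = 1572864


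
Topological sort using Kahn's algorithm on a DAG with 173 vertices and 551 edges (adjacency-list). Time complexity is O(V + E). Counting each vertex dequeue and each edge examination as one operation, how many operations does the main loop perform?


Kahn's algorithm:
  1. Compute in-degrees: O(V + E)
  2. Process queue: each vertex dequeued once (O(V))
     each edge examined once (O(E))
Total = V + E = 173 + 551 = 724


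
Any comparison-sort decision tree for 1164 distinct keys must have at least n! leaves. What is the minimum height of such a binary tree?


A binary decision tree of height h has at most 2^h leaves and needs at least n! of them, so h >= ceil(log2(n!)).
1164! is far too large to multiply out, so use Stirling's series:
  ln(n!) ~ n ln n - n + (1/2) ln(2 pi n) + 1/(12n)  (error below 1/(360 n^3), negligible here)
  ln(1164) = 7.0596176
  n ln n = 1164 * 7.0596176 = 8217.3949
  (1/2) ln(2 pi * 1164) = (1/2) ln(7313.6277) = 4.4487
  1/(12*1164) = 0.0001
  ln(1164!) ~ 8217.3949 - 1164 + 4.4487 + 0.0001 = 7057.8437
Convert to base 2: log2(1164!) = 7057.8437 / ln 2 = 7057.8437 / 0.69314718 = 10182.3161
ceil(10182.3161) = 10183


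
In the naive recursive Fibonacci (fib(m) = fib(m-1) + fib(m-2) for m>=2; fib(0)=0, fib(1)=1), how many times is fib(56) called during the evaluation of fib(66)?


Let N(m) = number of times fib(m) is called while evaluating fib(66).
N(66) = 1 (the initial call).
N(65) = 1 (only fib(66) calls it).
For 1 <= m <= 64: fib(m) is called by fib(m+1) and fib(m+2), so
  N(m) = N(m+1) + N(m+2).
fib(0) is called only by fib(2), so N(0) = N(2).
Walk down from m=66:
  N(66)=1, N(65)=1, N(64)=2, N(63)=3, N(62)=5, N(61)=8, N(60)=13, N(59)=21, N(58)=34, N(57)=55, N(56)=89
N(56) = 89


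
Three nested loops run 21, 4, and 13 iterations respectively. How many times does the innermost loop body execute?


Loop 1 (outermost): 21 iterations
Loop 2 (middle): 4 iterations per outer
Loop 3 (innermost): 13 iterations per middle
Total = 21 * 4 * 13 = 1092


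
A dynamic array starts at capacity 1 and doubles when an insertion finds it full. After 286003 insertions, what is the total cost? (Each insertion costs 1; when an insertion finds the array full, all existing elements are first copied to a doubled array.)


Insertion cost: 286003 (one per element)
Resizes occur just before inserting elements 2, 3, 5, 9, ...
Elements copied at each resize: 1 + 2 + 4 + 8 + 16 + 32 + 64 + 128 + 256 + 512 + 1024 + 2048 + 4096 + 8192 + 16384 + 32768 + 65536 + 131072 + 262144
Sum of copies = 524287 (geometric series: 2^k - 1)
Total = 286003 + 524287 = 810290


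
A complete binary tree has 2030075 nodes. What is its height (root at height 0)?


In a complete binary tree, level k holds nodes 2^k .. 2^(k+1)-1 (1-indexed).
Height = floor(log2(n)) = floor(log2(2030075)) = 20
Check: 2^20 = 1048576 <= 2030075 < 2097152 = 2^21


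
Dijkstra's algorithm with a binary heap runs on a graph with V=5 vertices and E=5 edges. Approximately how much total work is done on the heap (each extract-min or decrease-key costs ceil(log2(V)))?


Dijkstra with a binary heap: each vertex is extracted once, each edge may relax once.
Each heap operation costs O(log V).
V + E = 5 + 5 = 10
ceil(log2(5)) = 3 (since 2^2 = 4 < 5 <= 8 = 2^3)
Total heap work = (V+E) * ceil(log2(V)) = 10 * 3 = 30


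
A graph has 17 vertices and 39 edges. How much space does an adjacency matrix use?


Adjacency matrix: V x V grid of entries
Space = V^2 = 17^2 = 17 * 17 = 289


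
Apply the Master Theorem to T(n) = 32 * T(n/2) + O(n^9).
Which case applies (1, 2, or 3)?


The Master Theorem: T(n) = a*T(n/b) + O(n^c)
  a = 32, b = 2, c = 9
log_b(a) = log_2(32) = 5
Compare b^c with a: 2^9 = 512 > 32, so c > log_b(a).
Since c > log_b(a), Case 3 applies.
T(n) = O(n^9)
Master Theorem case = 3


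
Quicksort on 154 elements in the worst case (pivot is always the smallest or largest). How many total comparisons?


In the worst case, each partition step picks the worst pivot:
  Partition 1: 153 comparisons (n-1 elements to compare)
  Partition 2: 152 comparisons
  Partition 3: 151 comparisons
  Partition 4: 150 comparisons
  Partition 5: 149 comparisons
  ...
  Last partition: 0 comparisons
Total = (n-1) + (n-2) + ... + 1 + 0 = n*(n-1)/2
= 154*153/2 = 11781


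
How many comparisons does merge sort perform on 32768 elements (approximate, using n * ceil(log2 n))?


Recursion depth: ceil(log2(32768)) = 15
Each recursion level merges n = 32768 elements
Total = 32768 * 15 = 491520


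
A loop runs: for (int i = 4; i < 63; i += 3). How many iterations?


Loop starts at i = 4, increments by 3, stops when i >= 63.
Number of iterations = ceil((63 - 4) / 3)
= ceil(59 / 3)
= 20


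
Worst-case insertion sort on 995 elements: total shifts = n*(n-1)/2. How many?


Sum of shifts = 1 + 2 + 3 + ... + 994
= 995 * 994 / 2
= 989030 / 2
= 494515


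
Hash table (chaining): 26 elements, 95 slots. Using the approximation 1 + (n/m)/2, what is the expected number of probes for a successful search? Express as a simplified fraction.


Computing expected probes:
alpha = 26/95
= 1 + alpha/2
= 1 + 26/(2*95)
= (2*95 + 26) / (2*95)
= 216/190 = 108/95


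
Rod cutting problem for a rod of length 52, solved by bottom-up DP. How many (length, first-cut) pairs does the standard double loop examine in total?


For each subproblem length i = 1..52, the inner loop considers i possible first cuts.
Total = 1 + 2 + ... + 52
= 52*(52+1)/2
= 52*53/2 = 1378


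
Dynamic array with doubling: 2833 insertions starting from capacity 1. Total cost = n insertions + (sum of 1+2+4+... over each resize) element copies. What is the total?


n = 2833
Insertion costs: 2833
Resizes copy 1, 2, 4, ... up to the largest power of 2 that is <= n-1 = 2832, i.e. 2048.
Copy costs = 1 + 2 + 4 + 8 + 16 + 32 + 64 + 128 + 256 + 512 + 1024 + 2048 = 4095
Total = 2833 + 4095 = 6928


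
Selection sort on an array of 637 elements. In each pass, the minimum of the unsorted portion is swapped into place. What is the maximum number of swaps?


Selection sort performs one swap per pass:
  Pass 1: find min in positions 0 to 636, swap with position 0
  Pass 2: find min in positions 1 to 636, swap with position 1
  Pass 3: find min in positions 2 to 636, swap with position 2
  Pass 4: find min in positions 3 to 636, swap with position 3
  Pass 5: find min in positions 4 to 636, swap with position 4
  ... (631 more passes)
Total passes (and swaps) = n - 1 = 637 - 1 = 636


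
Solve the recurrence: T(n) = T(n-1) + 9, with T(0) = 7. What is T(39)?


Unrolling the recurrence:
T(39) = T(38) + 9
       = T(37) + 9 + 9
       = T(36) + 9*3
       ...
       = T(0) + 9*39
       = 7 + 351 = 358


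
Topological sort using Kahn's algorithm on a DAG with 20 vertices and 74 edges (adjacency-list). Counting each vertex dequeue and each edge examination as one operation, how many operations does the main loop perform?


Kahn's algorithm:
  1. Compute in-degrees: O(V + E)
  2. Process queue: each vertex dequeued once (O(V))
     each edge examined once (O(E))
Total = V + E = 20 + 74 = 94


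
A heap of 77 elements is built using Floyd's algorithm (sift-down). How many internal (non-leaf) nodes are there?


Leaf nodes occupy roughly half the array.
Sift-down is called for each internal node, starting from the last one.
Internal nodes = floor(n/2) = floor(77/2) = 38


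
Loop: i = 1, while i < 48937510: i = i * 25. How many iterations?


i multiplies by 25 each step:
i = 1 -> 25 -> 625 -> 15625 -> 390625 -> 9765625 -> 244140625 (stop)
Iterations = ceil(log_25(48937510)) = 6


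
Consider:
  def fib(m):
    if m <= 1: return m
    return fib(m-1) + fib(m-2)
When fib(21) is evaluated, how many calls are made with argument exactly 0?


Let N(m) = number of times fib(m) is called while evaluating fib(21).
N(21) = 1 (the initial call).
N(20) = 1 (only fib(21) calls it).
For 1 <= m <= 19: fib(m) is called by fib(m+1) and fib(m+2), so
  N(m) = N(m+1) + N(m+2).
fib(0) is called only by fib(2), so N(0) = N(2).
Walk down from m=21:
  N(21)=1, N(20)=1, N(19)=2, N(18)=3, N(17)=5, N(16)=8, N(15)=13, N(14)=21, N(13)=34, N(12)=55, N(11)=89, N(10)=144, N(9)=233, N(8)=377, N(7)=610, N(6)=987, N(5)=1597, N(4)=2584, N(3)=4181, N(2)=6765, N(1)=10946, N(0)=N(2)=6765
N(0) = 6765


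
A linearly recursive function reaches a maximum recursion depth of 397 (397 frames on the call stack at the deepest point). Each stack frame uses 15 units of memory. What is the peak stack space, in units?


Maximum recursion depth = 397 frames
Memory per frame = 15 units
Total stack space = depth * frame_size
= 397 * 15 = 5955


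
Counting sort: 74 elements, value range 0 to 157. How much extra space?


n = 74 (output array)
k = 158 (count array for 158 distinct values)
Extra space = 74 + 158 = 232


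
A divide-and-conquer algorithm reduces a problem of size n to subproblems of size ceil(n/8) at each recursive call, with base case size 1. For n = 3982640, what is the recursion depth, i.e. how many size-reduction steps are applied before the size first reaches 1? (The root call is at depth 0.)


Each step divides the size by 8 (rounding up); after k steps the size is ceil(n/8^k), which equals 1 exactly when 8^k >= n.
So the depth is the smallest k with 8^k >= 3982640, i.e. ceil(log_8(3982640)).
8^7 = 2097152 < 3982640 <= 16777216 = 8^8
Recursion depth = 8


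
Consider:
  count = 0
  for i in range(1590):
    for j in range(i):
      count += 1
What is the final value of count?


For each i, the inner loop runs i times:
  i=0: inner runs 0 times
  i=1: inner runs 1 time
  i=2: inner runs 2 times
  i=3: inner runs 3 times
  i=4: inner runs 4 times
  i=5: inner runs 5 times
  i=6: inner runs 6 times
  i=7: inner runs 7 times
  ...
Total = 0 + 1 + 2 + ... + 1589 = 1590*(1590-1)/2 = 1263255


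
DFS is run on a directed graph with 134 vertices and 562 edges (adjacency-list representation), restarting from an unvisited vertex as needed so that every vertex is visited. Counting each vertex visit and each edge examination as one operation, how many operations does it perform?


A full DFS traversal processes each vertex exactly once (push/pop on stack).
Each directed edge is examined once.
V = 134, E = 562
V + E = 696


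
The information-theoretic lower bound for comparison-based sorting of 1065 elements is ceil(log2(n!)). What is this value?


A binary decision tree of height h has at most 2^h leaves and needs at least n! of them, so h >= ceil(log2(n!)).
1065! is far too large to multiply out, so use Stirling's series:
  ln(n!) ~ n ln n - n + (1/2) ln(2 pi n) + 1/(12n)  (error below 1/(360 n^3), negligible here)
  ln(1065) = 6.9707301
  n ln n = 1065 * 6.9707301 = 7423.8276
  (1/2) ln(2 pi * 1065) = (1/2) ln(6691.5924) = 4.4043
  1/(12*1065) = 0.0001
  ln(1065!) ~ 7423.8276 - 1065 + 4.4043 + 0.0001 = 6363.2320
Convert to base 2: log2(1065!) = 6363.2320 / ln 2 = 6363.2320 / 0.69314718 = 9180.2033
ceil(9180.2033) = 9181


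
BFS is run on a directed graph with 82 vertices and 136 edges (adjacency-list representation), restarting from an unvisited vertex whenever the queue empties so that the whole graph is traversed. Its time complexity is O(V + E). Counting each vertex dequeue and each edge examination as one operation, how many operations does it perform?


A full BFS traversal dequeues each vertex exactly once and examines each directed edge exactly once.
V = 82 (vertex processing cost)
E = 136 (edge examination cost)
Total operations proportional to V + E = 82 + 136 = 218


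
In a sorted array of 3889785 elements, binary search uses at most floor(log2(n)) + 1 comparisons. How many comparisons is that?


Halving sequence: 3889785 -> 1944892 -> 972446 -> 486223 -> 243111 -> 121555 -> 60777 -> 30388 -> 15194 -> 7597 -> 3798 -> 1899 -> 949 -> 474 -> 237 -> 118 -> 59 -> 29 -> 14 -> 7 -> 3 -> 1
Number of halvings = 21
Max comparisons = 21 + 1 = 22


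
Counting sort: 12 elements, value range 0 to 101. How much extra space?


n = 12 (output array)
k = 102 (count array for 102 distinct values)
Extra space = 12 + 102 = 114


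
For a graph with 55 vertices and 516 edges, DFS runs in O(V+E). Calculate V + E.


A full DFS traversal visits each vertex once and examines each edge once.
V = 55
E = 516
Sum = 55 + 516 = 571


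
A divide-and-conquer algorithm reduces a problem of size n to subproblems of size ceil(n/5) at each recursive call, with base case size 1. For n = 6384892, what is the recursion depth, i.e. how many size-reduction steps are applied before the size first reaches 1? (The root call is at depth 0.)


Each step divides the size by 5 (rounding up); after k steps the size is ceil(n/5^k), which equals 1 exactly when 5^k >= n.
So the depth is the smallest k with 5^k >= 6384892, i.e. ceil(log_5(6384892)).
5^9 = 1953125 < 6384892 <= 9765625 = 5^10
Recursion depth = 10


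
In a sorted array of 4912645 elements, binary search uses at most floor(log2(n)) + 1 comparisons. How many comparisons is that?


Halving sequence: 4912645 -> 2456322 -> 1228161 -> 614080 -> 307040 -> 153520 -> 76760 -> 38380 -> 19190 -> 9595 -> 4797 -> 2398 -> 1199 -> 599 -> 299 -> 149 -> 74 -> 37 -> 18 -> 9 -> 4 -> 2 -> 1
Number of halvings = 22
Max comparisons = 22 + 1 = 23


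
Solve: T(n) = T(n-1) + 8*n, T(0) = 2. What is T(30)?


Expanding the recurrence:
T(30) = T(29) + 8*30
       = T(28) + 8*29 + 8*30
       ...
       = T(0) + 8*(1 + 2 + ... + 30)
       = 2 + 8 * 30*31/2
       = 2 + 8 * 465
       = 2 + 3720 = 3722


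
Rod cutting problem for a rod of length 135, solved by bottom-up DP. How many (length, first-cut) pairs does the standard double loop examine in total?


For each subproblem length i = 1..135, the inner loop considers i possible first cuts.
Total = 1 + 2 + ... + 135
= 135*(135+1)/2
= 135*136/2 = 9180


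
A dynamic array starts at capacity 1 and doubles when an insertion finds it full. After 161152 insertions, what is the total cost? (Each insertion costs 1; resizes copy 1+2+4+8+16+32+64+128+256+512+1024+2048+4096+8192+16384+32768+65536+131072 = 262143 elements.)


Insertion cost: 161152 (one per element)
Resizes occur just before inserting elements 2, 3, 5, 9, ...
Elements copied at each resize: 1 + 2 + 4 + 8 + 16 + 32 + 64 + 128 + 256 + 512 + 1024 + 2048 + 4096 + 8192 + 16384 + 32768 + 65536 + 131072
Sum of copies = 262143 (geometric series: 2^k - 1)
Total = 161152 + 262143 = 423295


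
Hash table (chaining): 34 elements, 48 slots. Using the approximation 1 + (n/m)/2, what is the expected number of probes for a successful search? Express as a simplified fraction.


Computing expected probes:
alpha = 34/48
= 1 + alpha/2
= 1 + 34/(2*48)
= (2*48 + 34) / (2*48)
= 130/96 = 65/48


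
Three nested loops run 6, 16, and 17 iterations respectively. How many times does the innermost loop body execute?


Loop 1 (outermost): 6 iterations
Loop 2 (middle): 16 iterations per outer
Loop 3 (innermost): 17 iterations per middle
Total = 6 * 16 * 17 = 1632


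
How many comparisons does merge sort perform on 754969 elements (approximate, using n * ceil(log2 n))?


Recursion depth: ceil(log2(754969)) = 20
Each recursion level merges n = 754969 elements
Total = 754969 * 20 = 15099380


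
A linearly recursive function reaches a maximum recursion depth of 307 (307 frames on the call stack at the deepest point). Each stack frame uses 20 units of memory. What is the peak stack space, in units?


Maximum recursion depth = 307 frames
Memory per frame = 20 units
Total stack space = depth * frame_size
= 307 * 20 = 6140


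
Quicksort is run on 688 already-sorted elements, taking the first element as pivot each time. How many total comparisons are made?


Sum of comparisons per partition:
687 + 686 + ... + 1 + 0
= 688 * (688 - 1) / 2
= 688 * 687 / 2
= 236328


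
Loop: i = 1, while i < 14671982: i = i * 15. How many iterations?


i multiplies by 15 each step:
i = 1 -> 15 -> 225 -> 3375 -> 50625 -> 759375 -> 11390625 -> 170859375 (stop)
Iterations = ceil(log_15(14671982)) = 7


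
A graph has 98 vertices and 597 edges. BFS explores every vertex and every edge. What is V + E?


A full BFS traversal dequeues each vertex once and examines each edge once.
Vertex visits: 98
Edge visits: 597
V + E = 98 + 597 = 695


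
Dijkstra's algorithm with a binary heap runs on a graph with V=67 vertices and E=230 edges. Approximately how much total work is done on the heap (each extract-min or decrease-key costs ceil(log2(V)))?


Dijkstra with a binary heap: each vertex is extracted once, each edge may relax once.
Each heap operation costs O(log V).
V + E = 67 + 230 = 297
ceil(log2(67)) = 7 (since 2^6 = 64 < 67 <= 128 = 2^7)
Total heap work = (V+E) * ceil(log2(V)) = 297 * 7 = 2079


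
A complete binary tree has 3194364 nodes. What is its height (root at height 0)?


In a complete binary tree, level k holds nodes 2^k .. 2^(k+1)-1 (1-indexed).
Height = floor(log2(n)) = floor(log2(3194364)) = 21
Check: 2^21 = 2097152 <= 3194364 < 4194304 = 2^22


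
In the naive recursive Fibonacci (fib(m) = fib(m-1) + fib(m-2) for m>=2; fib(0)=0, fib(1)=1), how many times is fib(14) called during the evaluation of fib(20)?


Let N(m) = number of times fib(m) is called while evaluating fib(20).
N(20) = 1 (the initial call).
N(19) = 1 (only fib(20) calls it).
For 1 <= m <= 18: fib(m) is called by fib(m+1) and fib(m+2), so
  N(m) = N(m+1) + N(m+2).
fib(0) is called only by fib(2), so N(0) = N(2).
Walk down from m=20:
  N(20)=1, N(19)=1, N(18)=2, N(17)=3, N(16)=5, N(15)=8, N(14)=13
N(14) = 13


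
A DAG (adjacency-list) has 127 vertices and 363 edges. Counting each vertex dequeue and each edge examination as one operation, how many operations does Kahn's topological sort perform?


V = 127 (vertex processing)
E = 363 (edge processing)
V + E = 127 + 363 = 490


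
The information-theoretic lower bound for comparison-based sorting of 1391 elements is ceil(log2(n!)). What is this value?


A binary decision tree of height h has at most 2^h leaves and needs at least n! of them, so h >= ceil(log2(n!)).
1391! is far too large to multiply out, so use Stirling's series:
  ln(n!) ~ n ln n - n + (1/2) ln(2 pi n) + 1/(12n)  (error below 1/(360 n^3), negligible here)
  ln(1391) = 7.2377782
  n ln n = 1391 * 7.2377782 = 10067.7495
  (1/2) ln(2 pi * 1391) = (1/2) ln(8739.9108) = 4.5378
  1/(12*1391) = 0.0001
  ln(1391!) ~ 10067.7495 - 1391 + 4.5378 + 0.0001 = 8681.2874
Convert to base 2: log2(1391!) = 8681.2874 / ln 2 = 8681.2874 / 0.69314718 = 12524.4503
ceil(12524.4503) = 12525


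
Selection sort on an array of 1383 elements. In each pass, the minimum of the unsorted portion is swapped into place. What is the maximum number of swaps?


Selection sort performs one swap per pass:
  Pass 1: find min in positions 0 to 1382, swap with position 0
  Pass 2: find min in positions 1 to 1382, swap with position 1
  Pass 3: find min in positions 2 to 1382, swap with position 2
  Pass 4: find min in positions 3 to 1382, swap with position 3
  Pass 5: find min in positions 4 to 1382, swap with position 4
  ... (1377 more passes)
Total passes (and swaps) = n - 1 = 1383 - 1 = 1382


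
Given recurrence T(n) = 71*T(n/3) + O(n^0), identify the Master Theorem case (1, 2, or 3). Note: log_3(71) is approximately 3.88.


Master Theorem parameters: a=71, b=3, c=0
log_b(a) = 3.88
Compare b^c with a: 3^0 = 1 < 71, so c < log_b(a).
Comparing c=0 vs log_b(a)=3.88:
0 < 3.88 => Case 1
Result: T(n) = O(n^(log_3 71)) ~ O(n^3.88)
Master Theorem case = 1


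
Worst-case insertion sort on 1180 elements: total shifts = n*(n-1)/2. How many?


Sum of shifts = 1 + 2 + 3 + ... + 1179
= 1180 * 1179 / 2
= 1391220 / 2
= 695610


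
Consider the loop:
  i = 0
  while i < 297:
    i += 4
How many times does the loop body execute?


Starting at i = 0, each iteration adds 4.
Iterations until i >= 297:
  Iteration 1: i = 0 -> i = 4
  Iteration 2: i = 4 -> i = 8
  Iteration 3: i = 8 -> i = 12
  Iteration 4: i = 12 -> i = 16
  Iteration 5: i = 16 -> i = 20
  Iteration 6: i = 20 -> i = 24
  Iteration 7: i = 24 -> i = 28
  Iteration 8: i = 28 -> i = 32
  ... continuing ...
Total iterations = ceil(297/4) = 75


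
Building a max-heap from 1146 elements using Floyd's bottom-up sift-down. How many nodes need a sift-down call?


In a heap of 1146 elements (0-indexed array):
  Last element index: 1145
  Parent of last element: floor((1145 - 1) / 2) = 572
  Internal nodes: indices 0 to 572
  Count = floor(1146/2) = 573


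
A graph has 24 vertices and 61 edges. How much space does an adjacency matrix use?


Adjacency matrix: V x V grid of entries
Space = V^2 = 24^2 = 24 * 24 = 576


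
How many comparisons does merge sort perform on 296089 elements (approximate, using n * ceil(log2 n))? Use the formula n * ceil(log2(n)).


Recursion depth: ceil(log2(296089)) = 19
Each recursion level merges n = 296089 elements
Total = 296089 * 19 = 5625691


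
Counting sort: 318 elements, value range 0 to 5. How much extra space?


n = 318 (output array)
k = 6 (count array for 6 distinct values)
Extra space = 318 + 6 = 324


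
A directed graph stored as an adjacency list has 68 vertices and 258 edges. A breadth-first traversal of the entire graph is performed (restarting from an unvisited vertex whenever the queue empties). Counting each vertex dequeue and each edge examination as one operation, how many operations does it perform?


A full BFS traversal dequeues each vertex once and examines each edge once.
Vertex visits: 68
Edge visits: 258
V + E = 68 + 258 = 326


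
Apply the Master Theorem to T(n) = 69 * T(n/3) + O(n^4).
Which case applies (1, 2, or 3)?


The Master Theorem: T(n) = a*T(n/b) + O(n^c)
  a = 69, b = 3, c = 4
log_b(a) = log_3(69) ~ 3.854
Compare b^c with a: 3^4 = 81 > 69, so c > log_b(a).
Since c > log_b(a), Case 3 applies.
T(n) = O(n^4)
Master Theorem case = 3


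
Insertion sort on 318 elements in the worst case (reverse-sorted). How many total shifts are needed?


In the worst case (reverse-sorted), each element shifts past all previous:
  Element 1: 1 shifts
  Element 2: 2 shifts
  Element 3: 3 shifts
  Element 4: 4 shifts
  Element 5: 5 shifts
  ...
  Element 317: 317 shifts
Total = 1 + 2 + ... + 317
= 318*(318-1)/2 = 50403


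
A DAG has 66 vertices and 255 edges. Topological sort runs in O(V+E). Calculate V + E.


V = 66 (vertex processing)
E = 255 (edge processing)
V + E = 66 + 255 = 321


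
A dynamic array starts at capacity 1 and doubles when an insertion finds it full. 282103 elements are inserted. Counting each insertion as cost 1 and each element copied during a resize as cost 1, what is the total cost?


n = 282103
Insertion costs: 282103
Resizes copy 1, 2, 4, ... up to the largest power of 2 that is <= n-1 = 282102, i.e. 262144.
Copy costs = 1 + 2 + 4 + 8 + 16 + 32 + 64 + 128 + 256 + 512 + 1024 + 2048 + 4096 + 8192 + 16384 + 32768 + 65536 + 131072 + 262144 = 524287
Total = 282103 + 524287 = 806390


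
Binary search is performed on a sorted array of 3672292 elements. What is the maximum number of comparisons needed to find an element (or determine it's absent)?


Binary search halves the search space each comparison:
  Step 1: search space = 3672292 -> 1836146
  Step 2: search space = 1836146 -> 918073
  Step 3: search space = 918073 -> 459036
  Step 4: search space = 459036 -> 229518
  Step 5: search space = 229518 -> 114759
  Step 6: search space = 114759 -> 57379
  Step 7: search space = 57379 -> 28689
  Step 8: search space = 28689 -> 14344
  Step 9: search space = 14344 -> 7172
  Step 10: search space = 7172 -> 3586
  Step 11: search space = 3586 -> 1793
  Step 12: search space = 1793 -> 896
  Step 13: search space = 896 -> 448
  Step 14: search space = 448 -> 224
  Step 15: search space = 224 -> 112
  Step 16: search space = 112 -> 56
  Step 17: search space = 56 -> 28
  Step 18: search space = 28 -> 14
  Step 19: search space = 14 -> 7
  Step 20: search space = 7 -> 3
  Step 21: search space = 3 -> 1
  Step 22: search space = 1 (final check)
Maximum comparisons = floor(log2(3672292)) + 1 = 21 + 1 = 22


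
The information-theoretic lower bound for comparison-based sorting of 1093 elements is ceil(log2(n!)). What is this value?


A binary decision tree of height h has at most 2^h leaves and needs at least n! of them, so h >= ceil(log2(n!)).
1093! is far too large to multiply out, so use Stirling's series:
  ln(n!) ~ n ln n - n + (1/2) ln(2 pi n) + 1/(12n)  (error below 1/(360 n^3), negligible here)
  ln(1093) = 6.9966815
  n ln n = 1093 * 6.9966815 = 7647.3729
  (1/2) ln(2 pi * 1093) = (1/2) ln(6867.5215) = 4.4173
  1/(12*1093) = 0.0001
  ln(1093!) ~ 7647.3729 - 1093 + 4.4173 + 0.0001 = 6558.7903
Convert to base 2: log2(1093!) = 6558.7903 / ln 2 = 6558.7903 / 0.69314718 = 9462.3342
ceil(9462.3342) = 9463


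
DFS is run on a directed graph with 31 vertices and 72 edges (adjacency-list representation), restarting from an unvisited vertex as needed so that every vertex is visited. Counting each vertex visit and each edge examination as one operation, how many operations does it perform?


A full DFS traversal processes each vertex exactly once (push/pop on stack).
Each directed edge is examined once.
V = 31, E = 72
V + E = 103


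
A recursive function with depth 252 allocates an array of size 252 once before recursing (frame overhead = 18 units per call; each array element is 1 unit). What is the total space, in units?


Array allocation: 252 units (allocated once)
Stack frames: 252 deep * 18 per frame = 4536 units
Total = 252 + 4536 = 4788


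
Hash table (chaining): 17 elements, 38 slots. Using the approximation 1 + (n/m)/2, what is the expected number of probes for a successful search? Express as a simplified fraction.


Computing expected probes:
alpha = 17/38
= 1 + alpha/2
= 1 + 17/(2*38)
= (2*38 + 17) / (2*38)
= 93/76


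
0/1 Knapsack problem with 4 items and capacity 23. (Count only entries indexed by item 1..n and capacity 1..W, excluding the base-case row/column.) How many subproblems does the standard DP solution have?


The DP table is indexed by (item, capacity).
Rows: 4 items
Columns: 23 capacity values (1 to W)
Total subproblems = 4 * 23 = 92


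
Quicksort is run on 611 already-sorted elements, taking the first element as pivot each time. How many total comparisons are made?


Sum of comparisons per partition:
610 + 609 + ... + 1 + 0
= 611 * (611 - 1) / 2
= 611 * 610 / 2
= 186355


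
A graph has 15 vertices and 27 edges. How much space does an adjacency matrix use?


Adjacency matrix: V x V grid of entries
Space = V^2 = 15^2 = 15 * 15 = 225


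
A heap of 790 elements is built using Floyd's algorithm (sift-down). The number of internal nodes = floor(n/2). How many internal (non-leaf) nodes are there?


Leaf nodes occupy roughly half the array.
Sift-down is called for each internal node, starting from the last one.
Internal nodes = floor(n/2) = floor(790/2) = 395


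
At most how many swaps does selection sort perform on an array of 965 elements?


Each of the 964 passes places one element in its final position.
Pass 1: swap minimum into position 0
Pass 2: swap minimum of remaining into position 1
...
Pass 964: last two elements, one swap
Maximum swaps = 965 - 1 = 964


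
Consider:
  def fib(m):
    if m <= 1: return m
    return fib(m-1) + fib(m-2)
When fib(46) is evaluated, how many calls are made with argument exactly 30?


Let N(m) = number of times fib(m) is called while evaluating fib(46).
N(46) = 1 (the initial call).
N(45) = 1 (only fib(46) calls it).
For 1 <= m <= 44: fib(m) is called by fib(m+1) and fib(m+2), so
  N(m) = N(m+1) + N(m+2).
fib(0) is called only by fib(2), so N(0) = N(2).
Walk down from m=46:
  N(46)=1, N(45)=1, N(44)=2, N(43)=3, N(42)=5, N(41)=8, N(40)=13, N(39)=21, N(38)=34, N(37)=55, N(36)=89, N(35)=144, N(34)=233, N(33)=377, N(32)=610, N(31)=987, N(30)=1597
N(30) = 1597


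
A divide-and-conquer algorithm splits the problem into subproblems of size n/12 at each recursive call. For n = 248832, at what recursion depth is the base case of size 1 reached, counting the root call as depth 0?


At each depth, the problem size is divided by 12:
  Depth 0: problem size = 248832
  Depth 1: problem size = 20736
  Depth 2: problem size = 1728
  Depth 3: problem size = 144
  Depth 4: problem size = 12
  Depth 5: problem size = 1 (base case)
The base case is reached at depth log_12(248832) = 5 (the tree has 6 levels counting depth 0, but the depth asked for is 5).
Recursion depth = 5


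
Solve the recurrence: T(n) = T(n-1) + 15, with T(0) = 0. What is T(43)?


Unrolling the recurrence:
T(43) = T(42) + 15
       = T(41) + 15 + 15
       = T(40) + 15*3
       ...
       = T(0) + 15*43
       = 0 + 645 = 645


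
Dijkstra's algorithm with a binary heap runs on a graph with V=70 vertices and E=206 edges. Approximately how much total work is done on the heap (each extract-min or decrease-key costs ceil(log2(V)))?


Dijkstra with a binary heap: each vertex is extracted once, each edge may relax once.
Each heap operation costs O(log V).
V + E = 70 + 206 = 276
ceil(log2(70)) = 7 (since 2^6 = 64 < 70 <= 128 = 2^7)
Total heap work = (V+E) * ceil(log2(V)) = 276 * 7 = 1932


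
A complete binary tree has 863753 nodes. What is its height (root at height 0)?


In a complete binary tree, level k holds nodes 2^k .. 2^(k+1)-1 (1-indexed).
Height = floor(log2(n)) = floor(log2(863753)) = 19
Check: 2^19 = 524288 <= 863753 < 1048576 = 2^20


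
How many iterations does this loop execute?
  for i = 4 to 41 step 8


The loop variable i takes values starting at 4 and increments by 8 each iteration.
Sequence: i = 4, 12, 20, 28, 36
The upper bound 41 is inclusive, so the count is floor((last - first) / step) + 1:
floor((41 - 4) / 8) + 1 = floor(37/8) + 1 = 4 + 1 = 5


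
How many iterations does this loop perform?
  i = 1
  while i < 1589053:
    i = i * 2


The loop variable doubles each iteration:
i = 1 -> 2 -> 4 -> 8 -> 16 -> 32 -> 64 -> 128 -> 256 -> 512 -> 1024 -> 2048 -> 4096 -> 8192 -> 16384 -> 32768 -> 65536 -> 131072 -> 262144 -> 524288 -> 1048576 -> 2097152 (stop, 2097152 >= 1589053)
Number of doublings = ceil(log2(1589053)) = 21


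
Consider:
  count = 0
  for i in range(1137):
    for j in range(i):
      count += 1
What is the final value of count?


For each i, the inner loop runs i times:
  i=0: inner runs 0 times
  i=1: inner runs 1 time
  i=2: inner runs 2 times
  i=3: inner runs 3 times
  i=4: inner runs 4 times
  i=5: inner runs 5 times
  i=6: inner runs 6 times
  i=7: inner runs 7 times
  ...
Total = 0 + 1 + 2 + ... + 1136 = 1137*(1137-1)/2 = 645816


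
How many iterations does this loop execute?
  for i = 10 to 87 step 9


The loop variable i takes values starting at 10 and increments by 9 each iteration.
Sequence: i = 10, 19, 28, 37, 46, 55, 64, 73, 82
The upper bound 87 is inclusive, so the count is floor((last - first) / step) + 1:
floor((87 - 10) / 9) + 1 = floor(77/9) + 1 = 8 + 1 = 9


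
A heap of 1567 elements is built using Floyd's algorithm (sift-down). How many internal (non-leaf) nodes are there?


Leaf nodes occupy roughly half the array.
Sift-down is called for each internal node, starting from the last one.
Internal nodes = floor(n/2) = floor(1567/2) = 783


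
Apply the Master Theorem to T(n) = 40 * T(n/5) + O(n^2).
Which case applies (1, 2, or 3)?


The Master Theorem: T(n) = a*T(n/b) + O(n^c)
  a = 40, b = 5, c = 2
log_b(a) = log_5(40) ~ 2.292
Compare b^c with a: 5^2 = 25 < 40, so c < log_b(a).
Since c < log_b(a), Case 1 applies.
T(n) = O(n^(log_5 40)) ~ O(n^2.292)
Master Theorem case = 1
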